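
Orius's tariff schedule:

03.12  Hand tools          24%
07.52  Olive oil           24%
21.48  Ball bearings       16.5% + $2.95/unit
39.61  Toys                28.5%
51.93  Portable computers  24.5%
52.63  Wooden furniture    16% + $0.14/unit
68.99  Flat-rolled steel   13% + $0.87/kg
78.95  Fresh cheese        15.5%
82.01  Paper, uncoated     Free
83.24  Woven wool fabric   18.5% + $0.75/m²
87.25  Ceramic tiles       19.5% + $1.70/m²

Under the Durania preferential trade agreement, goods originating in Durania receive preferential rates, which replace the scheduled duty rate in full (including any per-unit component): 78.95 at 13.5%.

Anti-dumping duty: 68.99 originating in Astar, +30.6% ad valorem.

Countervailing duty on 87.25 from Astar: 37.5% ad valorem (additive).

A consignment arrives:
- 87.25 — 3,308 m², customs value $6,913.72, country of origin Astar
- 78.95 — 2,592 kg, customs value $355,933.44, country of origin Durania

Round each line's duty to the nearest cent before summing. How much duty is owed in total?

Line 1 (87.25, Astar, 3,308 m², $6,913.72):
Base rate for 87.25 is 19.5% + $1.70/m².
Additional duty on 87.25 from Astar: +37.5%. Applied ad valorem rate: 19.5% + 37.5% = 57%.
Duty = $6,913.72 × 57% + 3,308 × $1.70 = $9,564.42.
Line 2 (78.95, Durania, 2,592 kg, $355,933.44):
Base rate for 78.95 is 15.5%.
Origin Durania qualifies under the Orius–Durania agreement and 78.95 is covered: preferential rate 13.5% applies instead.
Duty = $355,933.44 × 13.5% = $48,051.01.
Total = $9,564.42 + $48,051.01 = $57,615.43.

$57,615.43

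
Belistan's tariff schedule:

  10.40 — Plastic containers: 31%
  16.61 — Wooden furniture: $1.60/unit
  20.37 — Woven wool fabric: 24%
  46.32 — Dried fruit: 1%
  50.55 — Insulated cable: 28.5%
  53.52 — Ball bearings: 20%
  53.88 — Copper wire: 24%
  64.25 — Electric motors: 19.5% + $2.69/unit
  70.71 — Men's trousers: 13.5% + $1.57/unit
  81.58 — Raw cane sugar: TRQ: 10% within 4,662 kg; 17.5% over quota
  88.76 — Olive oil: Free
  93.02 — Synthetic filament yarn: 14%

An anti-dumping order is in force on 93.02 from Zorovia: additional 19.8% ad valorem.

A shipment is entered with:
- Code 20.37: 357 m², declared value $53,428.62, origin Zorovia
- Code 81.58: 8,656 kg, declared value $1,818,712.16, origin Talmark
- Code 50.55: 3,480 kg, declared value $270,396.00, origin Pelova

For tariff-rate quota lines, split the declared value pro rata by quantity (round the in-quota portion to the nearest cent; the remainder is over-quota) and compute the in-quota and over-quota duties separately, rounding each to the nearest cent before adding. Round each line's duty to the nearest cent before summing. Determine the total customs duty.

$334,695.39

Line 1 (20.37, Zorovia, 357 m², $53,428.62):
Base rate for 20.37 is 24%.
Duty = $53,428.62 × 24% = $12,822.87.
Line 2 (81.58, Talmark, 8,656 kg, $1,818,712.16):
Code 81.58 is under a tariff-rate quota (threshold 4,662 kg). In-quota: 4,662 kg at 10%; over-quota: 3,994 kg at 17.5%.
Pro-rata value split: in-quota = $1,818,712.16 × 4,662/8,656 = $979,532.82; over-quota = $1,818,712.16 − $979,532.82 = $839,179.34.
In-quota duty = $979,532.82 × 10% = $97,953.28. Over-quota duty = $839,179.34 × 17.5% = $146,856.38.
Line duty = $97,953.28 + $146,856.38 = $244,809.66.
Line 3 (50.55, Pelova, 3,480 kg, $270,396.00):
Base rate for 50.55 is 28.5%.
Duty = $270,396.00 × 28.5% = $77,062.86.
Total = $12,822.87 + $244,809.66 + $77,062.86 = $334,695.39.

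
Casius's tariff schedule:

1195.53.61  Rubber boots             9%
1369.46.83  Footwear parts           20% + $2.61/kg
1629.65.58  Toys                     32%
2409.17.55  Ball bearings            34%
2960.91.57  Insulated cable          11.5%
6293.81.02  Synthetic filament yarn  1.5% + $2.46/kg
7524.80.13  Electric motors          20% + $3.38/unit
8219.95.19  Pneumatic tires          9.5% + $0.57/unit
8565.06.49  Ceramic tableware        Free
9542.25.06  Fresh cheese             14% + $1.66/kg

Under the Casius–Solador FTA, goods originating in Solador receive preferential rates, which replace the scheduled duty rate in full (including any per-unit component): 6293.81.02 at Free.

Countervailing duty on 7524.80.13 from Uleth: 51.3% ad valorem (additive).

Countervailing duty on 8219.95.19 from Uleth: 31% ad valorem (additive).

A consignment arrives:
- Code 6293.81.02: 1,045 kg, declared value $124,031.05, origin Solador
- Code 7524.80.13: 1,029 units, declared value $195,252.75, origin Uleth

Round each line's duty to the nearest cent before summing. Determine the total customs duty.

$142,693.23

Line 1 (6293.81.02, Solador, 1,045 kg, $124,031.05):
Base rate for 6293.81.02 is 1.5% + $2.46/kg.
Origin Solador qualifies under the Casius–Solador agreement and 6293.81.02 is covered: preferential rate Free applies instead.
Duty = $124,031.05 × 0% = $0.00.
Line 2 (7524.80.13, Uleth, 1,029 units, $195,252.75):
Base rate for 7524.80.13 is 20% + $3.38/unit.
Additional duty on 7524.80.13 from Uleth: +51.3%. Applied ad valorem rate: 20% + 51.3% = 71.3%.
Duty = $195,252.75 × 71.3% + 1,029 × $3.38 = $142,693.23.
Total = $0.00 + $142,693.23 = $142,693.23.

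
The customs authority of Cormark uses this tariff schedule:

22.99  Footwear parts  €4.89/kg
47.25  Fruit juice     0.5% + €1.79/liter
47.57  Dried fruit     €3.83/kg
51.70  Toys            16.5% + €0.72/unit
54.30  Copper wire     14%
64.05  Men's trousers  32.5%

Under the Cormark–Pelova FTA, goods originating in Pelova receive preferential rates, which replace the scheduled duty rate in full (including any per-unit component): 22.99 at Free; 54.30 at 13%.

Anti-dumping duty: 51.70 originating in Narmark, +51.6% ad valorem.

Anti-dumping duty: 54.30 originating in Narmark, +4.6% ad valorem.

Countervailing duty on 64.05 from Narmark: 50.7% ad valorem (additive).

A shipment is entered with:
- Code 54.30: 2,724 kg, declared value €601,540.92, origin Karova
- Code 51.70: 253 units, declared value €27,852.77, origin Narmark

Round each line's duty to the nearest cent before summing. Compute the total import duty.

€103,365.63

Line 1 (54.30, Karova, 2,724 kg, €601,540.92):
Base rate for 54.30 is 14%.
54.30 has an FTA preferential rate, but origin Karova is not Pelova; base rate stands.
The additional-duty order on 54.30 targets Narmark, not Karova; it does not apply.
Duty = €601,540.92 × 14% = €84,215.73.
Line 2 (51.70, Narmark, 253 units, €27,852.77):
Base rate for 51.70 is 16.5% + €0.72/unit.
Additional duty on 51.70 from Narmark: +51.6%. Applied ad valorem rate: 16.5% + 51.6% = 68.1%.
Duty = €27,852.77 × 68.1% + 253 × €0.72 = €19,149.90.
Total = €84,215.73 + €19,149.90 = €103,365.63.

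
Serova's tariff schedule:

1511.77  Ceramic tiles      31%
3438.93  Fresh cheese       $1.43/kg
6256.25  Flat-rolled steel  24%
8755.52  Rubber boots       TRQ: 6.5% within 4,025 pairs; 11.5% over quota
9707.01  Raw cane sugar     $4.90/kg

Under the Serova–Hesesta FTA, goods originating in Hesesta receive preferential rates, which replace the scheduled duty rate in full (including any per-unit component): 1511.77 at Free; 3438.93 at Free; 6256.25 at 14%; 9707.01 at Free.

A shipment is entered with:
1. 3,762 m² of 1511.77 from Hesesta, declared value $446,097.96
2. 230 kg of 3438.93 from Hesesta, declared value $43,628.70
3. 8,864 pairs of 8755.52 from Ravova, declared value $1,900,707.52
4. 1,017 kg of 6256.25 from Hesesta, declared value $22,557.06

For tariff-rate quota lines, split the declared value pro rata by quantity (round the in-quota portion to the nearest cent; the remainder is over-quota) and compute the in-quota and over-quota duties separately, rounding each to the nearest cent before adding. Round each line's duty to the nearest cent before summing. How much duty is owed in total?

Line 1 (1511.77, Hesesta, 3,762 m², $446,097.96):
Base rate for 1511.77 is 31%.
Origin Hesesta qualifies under the Serova–Hesesta agreement and 1511.77 is covered: preferential rate Free applies instead.
Duty = $446,097.96 × 0% = $0.00.
Line 2 (3438.93, Hesesta, 230 kg, $43,628.70):
Base rate for 3438.93 is $1.43/kg.
Origin Hesesta qualifies under the Serova–Hesesta agreement and 3438.93 is covered: preferential rate Free applies instead.
Duty = $43,628.70 × 0% = $0.00.
Line 3 (8755.52, Ravova, 8,864 pairs, $1,900,707.52):
Code 8755.52 is under a tariff-rate quota (threshold 4,025 pairs). In-quota: 4,025 pairs at 6.5%; over-quota: 4,839 pairs at 11.5%.
Pro-rata value split: in-quota = $1,900,707.52 × 4,025/8,864 = $863,080.75; over-quota = $1,900,707.52 − $863,080.75 = $1,037,626.77.
In-quota duty = $863,080.75 × 6.5% = $56,100.25. Over-quota duty = $1,037,626.77 × 11.5% = $119,327.08.
Line duty = $56,100.25 + $119,327.08 = $175,427.33.
Line 4 (6256.25, Hesesta, 1,017 kg, $22,557.06):
Base rate for 6256.25 is 24%.
Origin Hesesta qualifies under the Serova–Hesesta agreement and 6256.25 is covered: preferential rate 14% applies instead.
Duty = $22,557.06 × 14% = $3,157.99.
Total = $0.00 + $0.00 + $175,427.33 + $3,157.99 = $178,585.32.

$178,585.32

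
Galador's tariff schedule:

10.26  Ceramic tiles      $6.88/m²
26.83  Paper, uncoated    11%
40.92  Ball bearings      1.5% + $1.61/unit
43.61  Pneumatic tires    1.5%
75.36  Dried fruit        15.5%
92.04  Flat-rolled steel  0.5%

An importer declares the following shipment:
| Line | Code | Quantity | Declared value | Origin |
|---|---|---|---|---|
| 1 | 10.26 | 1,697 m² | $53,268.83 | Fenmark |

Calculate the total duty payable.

$11,675.36

Line 1 (10.26, Fenmark, 1,697 m², $53,268.83):
Base rate for 10.26 is $6.88/m².
Duty = 1,697 × $6.88 = $11,675.36.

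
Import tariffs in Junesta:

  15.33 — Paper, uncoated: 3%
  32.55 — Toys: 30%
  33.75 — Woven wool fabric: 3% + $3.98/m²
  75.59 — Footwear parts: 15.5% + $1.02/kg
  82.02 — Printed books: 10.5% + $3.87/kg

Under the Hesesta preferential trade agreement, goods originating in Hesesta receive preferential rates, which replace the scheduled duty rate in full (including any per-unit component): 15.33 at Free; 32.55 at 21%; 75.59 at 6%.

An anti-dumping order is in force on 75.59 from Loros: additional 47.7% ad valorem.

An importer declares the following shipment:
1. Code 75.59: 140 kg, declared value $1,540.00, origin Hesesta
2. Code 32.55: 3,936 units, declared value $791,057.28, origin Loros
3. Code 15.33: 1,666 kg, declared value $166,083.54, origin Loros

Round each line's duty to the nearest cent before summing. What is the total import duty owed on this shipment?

$242,392.09

Line 1 (75.59, Hesesta, 140 kg, $1,540.00):
Base rate for 75.59 is 15.5% + $1.02/kg.
Origin Hesesta qualifies under the Junesta–Hesesta agreement and 75.59 is covered: preferential rate 6% applies instead.
The additional-duty order on 75.59 targets Loros, not Hesesta; it does not apply.
Duty = $1,540.00 × 6% = $92.40.
Line 2 (32.55, Loros, 3,936 units, $791,057.28):
Base rate for 32.55 is 30%.
32.55 has an FTA preferential rate, but origin Loros is not Hesesta; base rate stands.
Duty = $791,057.28 × 30% = $237,317.18.
Line 3 (15.33, Loros, 1,666 kg, $166,083.54):
Base rate for 15.33 is 3%.
15.33 has an FTA preferential rate, but origin Loros is not Hesesta; base rate stands.
Duty = $166,083.54 × 3% = $4,982.51.
Total = $92.40 + $237,317.18 + $4,982.51 = $242,392.09.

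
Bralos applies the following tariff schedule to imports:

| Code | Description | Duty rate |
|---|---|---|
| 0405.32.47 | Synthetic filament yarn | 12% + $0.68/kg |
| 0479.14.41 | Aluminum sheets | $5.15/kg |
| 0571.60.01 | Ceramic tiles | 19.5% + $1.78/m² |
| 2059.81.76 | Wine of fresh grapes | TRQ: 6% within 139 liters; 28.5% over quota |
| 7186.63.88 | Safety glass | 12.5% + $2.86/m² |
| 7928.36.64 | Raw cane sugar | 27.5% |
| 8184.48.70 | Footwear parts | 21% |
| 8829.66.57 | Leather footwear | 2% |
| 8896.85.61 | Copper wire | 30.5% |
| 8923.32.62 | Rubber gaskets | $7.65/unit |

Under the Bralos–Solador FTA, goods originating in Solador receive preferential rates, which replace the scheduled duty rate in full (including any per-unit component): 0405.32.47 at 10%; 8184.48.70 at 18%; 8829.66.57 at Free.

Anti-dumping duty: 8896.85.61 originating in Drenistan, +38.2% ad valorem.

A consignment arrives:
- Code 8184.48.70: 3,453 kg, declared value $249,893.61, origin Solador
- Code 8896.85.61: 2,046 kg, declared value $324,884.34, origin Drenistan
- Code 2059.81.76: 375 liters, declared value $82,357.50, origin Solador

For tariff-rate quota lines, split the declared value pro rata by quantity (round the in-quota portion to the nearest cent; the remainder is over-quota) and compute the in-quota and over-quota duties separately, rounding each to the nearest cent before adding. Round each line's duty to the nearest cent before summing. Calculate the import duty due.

Line 1 (8184.48.70, Solador, 3,453 kg, $249,893.61):
Base rate for 8184.48.70 is 21%.
Origin Solador qualifies under the Bralos–Solador agreement and 8184.48.70 is covered: preferential rate 18% applies instead.
Duty = $249,893.61 × 18% = $44,980.85.
Line 2 (8896.85.61, Drenistan, 2,046 kg, $324,884.34):
Base rate for 8896.85.61 is 30.5%.
Additional duty on 8896.85.61 from Drenistan: +38.2%. Applied ad valorem rate: 30.5% + 38.2% = 68.7%.
Duty = $324,884.34 × 68.7% = $223,195.54.
Line 3 (2059.81.76, Solador, 375 liters, $82,357.50):
Code 2059.81.76 is under a tariff-rate quota (threshold 139 liters). In-quota: 139 liters at 6%; over-quota: 236 liters at 28.5%.
Pro-rata value split: in-quota = $82,357.50 × 139/375 = $30,527.18; over-quota = $82,357.50 − $30,527.18 = $51,830.32.
In-quota duty = $30,527.18 × 6% = $1,831.63. Over-quota duty = $51,830.32 × 28.5% = $14,771.64.
Line duty = $1,831.63 + $14,771.64 = $16,603.27.
Total = $44,980.85 + $223,195.54 + $16,603.27 = $284,779.66.

$284,779.66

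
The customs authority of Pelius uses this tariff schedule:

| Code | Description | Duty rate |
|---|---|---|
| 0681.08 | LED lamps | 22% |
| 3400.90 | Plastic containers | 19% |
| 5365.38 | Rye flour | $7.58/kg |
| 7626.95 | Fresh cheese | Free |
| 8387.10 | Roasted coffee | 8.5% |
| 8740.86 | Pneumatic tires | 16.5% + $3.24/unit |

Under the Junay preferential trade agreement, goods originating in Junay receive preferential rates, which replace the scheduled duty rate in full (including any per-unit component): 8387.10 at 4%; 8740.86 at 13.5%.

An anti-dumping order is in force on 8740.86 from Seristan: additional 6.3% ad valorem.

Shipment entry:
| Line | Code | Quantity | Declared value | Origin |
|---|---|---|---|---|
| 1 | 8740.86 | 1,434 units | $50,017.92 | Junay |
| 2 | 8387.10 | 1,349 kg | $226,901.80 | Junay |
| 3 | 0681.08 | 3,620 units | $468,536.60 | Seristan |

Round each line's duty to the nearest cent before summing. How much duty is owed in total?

Line 1 (8740.86, Junay, 1,434 units, $50,017.92):
Base rate for 8740.86 is 16.5% + $3.24/unit.
Origin Junay qualifies under the Pelius–Junay agreement and 8740.86 is covered: preferential rate 13.5% applies instead.
The additional-duty order on 8740.86 targets Seristan, not Junay; it does not apply.
Duty = $50,017.92 × 13.5% = $6,752.42.
Line 2 (8387.10, Junay, 1,349 kg, $226,901.80):
Base rate for 8387.10 is 8.5%.
Origin Junay qualifies under the Pelius–Junay agreement and 8387.10 is covered: preferential rate 4% applies instead.
Duty = $226,901.80 × 4% = $9,076.07.
Line 3 (0681.08, Seristan, 3,620 units, $468,536.60):
Base rate for 0681.08 is 22%.
Duty = $468,536.60 × 22% = $103,078.05.
Total = $6,752.42 + $9,076.07 + $103,078.05 = $118,906.54.

$118,906.54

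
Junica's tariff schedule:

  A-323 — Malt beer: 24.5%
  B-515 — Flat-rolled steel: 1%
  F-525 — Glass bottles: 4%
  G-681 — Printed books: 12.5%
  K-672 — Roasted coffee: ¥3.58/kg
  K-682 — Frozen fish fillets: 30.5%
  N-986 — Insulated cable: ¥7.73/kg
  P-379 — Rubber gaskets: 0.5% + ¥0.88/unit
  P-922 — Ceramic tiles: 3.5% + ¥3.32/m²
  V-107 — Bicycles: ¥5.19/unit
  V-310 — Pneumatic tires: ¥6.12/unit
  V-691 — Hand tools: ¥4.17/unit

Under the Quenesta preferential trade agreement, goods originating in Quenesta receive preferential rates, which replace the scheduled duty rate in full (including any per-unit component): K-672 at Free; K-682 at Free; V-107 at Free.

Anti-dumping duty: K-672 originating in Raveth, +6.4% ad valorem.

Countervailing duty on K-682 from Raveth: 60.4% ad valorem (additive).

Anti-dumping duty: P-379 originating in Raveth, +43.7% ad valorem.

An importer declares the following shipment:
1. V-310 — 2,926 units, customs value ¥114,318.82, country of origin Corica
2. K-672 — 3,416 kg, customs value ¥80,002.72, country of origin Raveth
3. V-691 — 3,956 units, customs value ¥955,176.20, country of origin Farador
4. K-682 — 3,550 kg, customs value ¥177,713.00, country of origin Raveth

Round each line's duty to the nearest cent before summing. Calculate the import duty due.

Line 1 (V-310, Corica, 2,926 units, ¥114,318.82):
Base rate for V-310 is ¥6.12/unit.
Duty = 2,926 × ¥6.12 = ¥17,907.12.
Line 2 (K-672, Raveth, 3,416 kg, ¥80,002.72):
Base rate for K-672 is ¥3.58/kg.
K-672 has an FTA preferential rate, but origin Raveth is not Quenesta; base rate stands.
Additional duty on K-672 from Raveth: +6.4% ad valorem. Applied ad valorem rate = 6.4%.
Duty = ¥80,002.72 × 6.4% + 3,416 × ¥3.58 = ¥17,349.45.
Line 3 (V-691, Farador, 3,956 units, ¥955,176.20):
Base rate for V-691 is ¥4.17/unit.
Duty = 3,956 × ¥4.17 = ¥16,496.52.
Line 4 (K-682, Raveth, 3,550 kg, ¥177,713.00):
Base rate for K-682 is 30.5%.
K-682 has an FTA preferential rate, but origin Raveth is not Quenesta; base rate stands.
Additional duty on K-682 from Raveth: +60.4%. Applied ad valorem rate: 30.5% + 60.4% = 90.9%.
Duty = ¥177,713.00 × 90.9% = ¥161,541.12.
Total = ¥17,907.12 + ¥17,349.45 + ¥16,496.52 + ¥161,541.12 = ¥213,294.21.

¥213,294.21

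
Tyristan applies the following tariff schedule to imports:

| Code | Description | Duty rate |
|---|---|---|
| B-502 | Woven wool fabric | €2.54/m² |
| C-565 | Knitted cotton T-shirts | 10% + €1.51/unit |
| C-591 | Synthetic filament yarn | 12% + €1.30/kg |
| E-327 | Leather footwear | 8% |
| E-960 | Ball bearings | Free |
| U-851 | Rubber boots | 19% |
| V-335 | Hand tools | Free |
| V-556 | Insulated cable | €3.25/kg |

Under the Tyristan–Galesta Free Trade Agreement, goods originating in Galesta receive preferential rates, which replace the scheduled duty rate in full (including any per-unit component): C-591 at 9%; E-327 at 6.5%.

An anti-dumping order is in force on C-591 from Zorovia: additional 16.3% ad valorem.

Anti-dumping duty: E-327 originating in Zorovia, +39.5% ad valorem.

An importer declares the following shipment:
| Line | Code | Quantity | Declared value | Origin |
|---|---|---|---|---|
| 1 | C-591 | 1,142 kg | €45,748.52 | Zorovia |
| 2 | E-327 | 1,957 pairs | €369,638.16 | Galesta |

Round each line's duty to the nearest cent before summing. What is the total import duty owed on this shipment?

€38,457.91

Line 1 (C-591, Zorovia, 1,142 kg, €45,748.52):
Base rate for C-591 is 12% + €1.30/kg.
C-591 has an FTA preferential rate, but origin Zorovia is not Galesta; base rate stands.
Additional duty on C-591 from Zorovia: +16.3%. Applied ad valorem rate: 12% + 16.3% = 28.3%.
Duty = €45,748.52 × 28.3% + 1,142 × €1.30 = €14,431.43.
Line 2 (E-327, Galesta, 1,957 pairs, €369,638.16):
Base rate for E-327 is 8%.
Origin Galesta qualifies under the Tyristan–Galesta agreement and E-327 is covered: preferential rate 6.5% applies instead.
The additional-duty order on E-327 targets Zorovia, not Galesta; it does not apply.
Duty = €369,638.16 × 6.5% = €24,026.48.
Total = €14,431.43 + €24,026.48 = €38,457.91.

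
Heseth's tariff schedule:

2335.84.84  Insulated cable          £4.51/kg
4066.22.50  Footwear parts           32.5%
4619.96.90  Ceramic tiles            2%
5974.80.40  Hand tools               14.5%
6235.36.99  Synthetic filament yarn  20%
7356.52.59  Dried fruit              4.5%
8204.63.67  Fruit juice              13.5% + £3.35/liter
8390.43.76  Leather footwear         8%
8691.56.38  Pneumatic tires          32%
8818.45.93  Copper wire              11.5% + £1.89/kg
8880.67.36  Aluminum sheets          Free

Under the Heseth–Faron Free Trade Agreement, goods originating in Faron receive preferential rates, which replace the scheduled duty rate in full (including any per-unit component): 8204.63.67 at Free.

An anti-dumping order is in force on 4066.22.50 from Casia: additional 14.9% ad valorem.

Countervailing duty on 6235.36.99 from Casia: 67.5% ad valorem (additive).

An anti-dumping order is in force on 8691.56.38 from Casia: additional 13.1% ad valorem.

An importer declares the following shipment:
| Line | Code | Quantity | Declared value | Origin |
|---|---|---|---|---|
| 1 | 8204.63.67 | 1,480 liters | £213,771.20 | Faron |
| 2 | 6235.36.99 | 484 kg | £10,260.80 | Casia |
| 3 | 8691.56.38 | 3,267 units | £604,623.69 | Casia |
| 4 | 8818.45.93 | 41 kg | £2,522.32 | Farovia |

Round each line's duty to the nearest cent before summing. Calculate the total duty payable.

£282,031.04

Line 1 (8204.63.67, Faron, 1,480 liters, £213,771.20):
Base rate for 8204.63.67 is 13.5% + £3.35/liter.
Origin Faron qualifies under the Heseth–Faron agreement and 8204.63.67 is covered: preferential rate Free applies instead.
Duty = £213,771.20 × 0% = £0.00.
Line 2 (6235.36.99, Casia, 484 kg, £10,260.80):
Base rate for 6235.36.99 is 20%.
Additional duty on 6235.36.99 from Casia: +67.5%. Applied ad valorem rate: 20% + 67.5% = 87.5%.
Duty = £10,260.80 × 87.5% = £8,978.20.
Line 3 (8691.56.38, Casia, 3,267 units, £604,623.69):
Base rate for 8691.56.38 is 32%.
Additional duty on 8691.56.38 from Casia: +13.1%. Applied ad valorem rate: 32% + 13.1% = 45.1%.
Duty = £604,623.69 × 45.1% = £272,685.28.
Line 4 (8818.45.93, Farovia, 41 kg, £2,522.32):
Base rate for 8818.45.93 is 11.5% + £1.89/kg.
Duty = £2,522.32 × 11.5% + 41 × £1.89 = £367.56.
Total = £0.00 + £8,978.20 + £272,685.28 + £367.56 = £282,031.04.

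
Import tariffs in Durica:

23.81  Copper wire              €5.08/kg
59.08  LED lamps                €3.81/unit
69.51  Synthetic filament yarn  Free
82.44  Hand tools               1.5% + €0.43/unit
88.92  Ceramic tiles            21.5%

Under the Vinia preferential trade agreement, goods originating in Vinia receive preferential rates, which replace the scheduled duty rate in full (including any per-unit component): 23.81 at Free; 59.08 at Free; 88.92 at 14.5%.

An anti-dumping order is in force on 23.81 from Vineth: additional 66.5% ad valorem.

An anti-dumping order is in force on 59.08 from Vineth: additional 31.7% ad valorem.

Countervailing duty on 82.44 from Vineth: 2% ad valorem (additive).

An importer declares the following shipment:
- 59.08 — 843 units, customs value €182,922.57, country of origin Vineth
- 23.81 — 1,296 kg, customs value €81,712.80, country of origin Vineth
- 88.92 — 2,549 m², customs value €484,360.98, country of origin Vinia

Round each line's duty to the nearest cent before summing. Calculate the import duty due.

Line 1 (59.08, Vineth, 843 units, €182,922.57):
Base rate for 59.08 is €3.81/unit.
59.08 has an FTA preferential rate, but origin Vineth is not Vinia; base rate stands.
Additional duty on 59.08 from Vineth: +31.7% ad valorem. Applied ad valorem rate = 31.7%.
Duty = €182,922.57 × 31.7% + 843 × €3.81 = €61,198.28.
Line 2 (23.81, Vineth, 1,296 kg, €81,712.80):
Base rate for 23.81 is €5.08/kg.
23.81 has an FTA preferential rate, but origin Vineth is not Vinia; base rate stands.
Additional duty on 23.81 from Vineth: +66.5% ad valorem. Applied ad valorem rate = 66.5%.
Duty = €81,712.80 × 66.5% + 1,296 × €5.08 = €60,922.69.
Line 3 (88.92, Vinia, 2,549 m², €484,360.98):
Base rate for 88.92 is 21.5%.
Origin Vinia qualifies under the Durica–Vinia agreement and 88.92 is covered: preferential rate 14.5% applies instead.
Duty = €484,360.98 × 14.5% = €70,232.34.
Total = €61,198.28 + €60,922.69 + €70,232.34 = €192,353.31.

€192,353.31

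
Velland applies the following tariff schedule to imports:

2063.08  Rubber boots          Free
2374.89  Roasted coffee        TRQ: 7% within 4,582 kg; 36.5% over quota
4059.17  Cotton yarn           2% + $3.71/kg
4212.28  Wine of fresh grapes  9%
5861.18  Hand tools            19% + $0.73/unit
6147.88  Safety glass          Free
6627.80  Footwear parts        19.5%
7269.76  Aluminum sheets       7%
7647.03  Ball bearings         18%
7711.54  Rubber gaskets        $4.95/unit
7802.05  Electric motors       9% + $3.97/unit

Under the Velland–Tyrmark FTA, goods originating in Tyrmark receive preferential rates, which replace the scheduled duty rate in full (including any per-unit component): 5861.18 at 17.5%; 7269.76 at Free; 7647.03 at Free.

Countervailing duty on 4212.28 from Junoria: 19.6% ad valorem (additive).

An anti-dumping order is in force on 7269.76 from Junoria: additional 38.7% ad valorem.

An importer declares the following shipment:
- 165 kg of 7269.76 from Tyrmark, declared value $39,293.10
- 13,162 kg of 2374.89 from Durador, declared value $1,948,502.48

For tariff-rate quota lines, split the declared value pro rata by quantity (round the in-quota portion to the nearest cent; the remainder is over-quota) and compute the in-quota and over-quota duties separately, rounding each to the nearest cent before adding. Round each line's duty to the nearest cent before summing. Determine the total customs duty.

$511,099.22

Line 1 (7269.76, Tyrmark, 165 kg, $39,293.10):
Base rate for 7269.76 is 7%.
Origin Tyrmark qualifies under the Velland–Tyrmark agreement and 7269.76 is covered: preferential rate Free applies instead.
The additional-duty order on 7269.76 targets Junoria, not Tyrmark; it does not apply.
Duty = $39,293.10 × 0% = $0.00.
Line 2 (2374.89, Durador, 13,162 kg, $1,948,502.48):
Code 2374.89 is under a tariff-rate quota (threshold 4,582 kg). In-quota: 4,582 kg at 7%; over-quota: 8,580 kg at 36.5%.
Pro-rata value split: in-quota = $1,948,502.48 × 4,582/13,162 = $678,319.28; over-quota = $1,948,502.48 − $678,319.28 = $1,270,183.20.
In-quota duty = $678,319.28 × 7% = $47,482.35. Over-quota duty = $1,270,183.20 × 36.5% = $463,616.87.
Line duty = $47,482.35 + $463,616.87 = $511,099.22.
Total = $0.00 + $511,099.22 = $511,099.22.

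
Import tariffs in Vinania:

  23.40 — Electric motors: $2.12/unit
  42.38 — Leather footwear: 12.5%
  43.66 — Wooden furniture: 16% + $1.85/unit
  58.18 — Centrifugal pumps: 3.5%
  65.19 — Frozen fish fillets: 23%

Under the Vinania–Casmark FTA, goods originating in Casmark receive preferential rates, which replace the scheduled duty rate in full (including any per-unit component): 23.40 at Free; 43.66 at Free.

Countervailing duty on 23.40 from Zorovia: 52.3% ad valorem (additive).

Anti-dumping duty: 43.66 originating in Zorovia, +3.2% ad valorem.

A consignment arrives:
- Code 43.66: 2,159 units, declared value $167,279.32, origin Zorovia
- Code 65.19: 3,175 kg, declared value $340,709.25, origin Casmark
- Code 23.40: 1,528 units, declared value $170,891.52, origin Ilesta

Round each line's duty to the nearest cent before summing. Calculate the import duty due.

Line 1 (43.66, Zorovia, 2,159 units, $167,279.32):
Base rate for 43.66 is 16% + $1.85/unit.
43.66 has an FTA preferential rate, but origin Zorovia is not Casmark; base rate stands.
Additional duty on 43.66 from Zorovia: +3.2%. Applied ad valorem rate: 16% + 3.2% = 19.2%.
Duty = $167,279.32 × 19.2% + 2,159 × $1.85 = $36,111.78.
Line 2 (65.19, Casmark, 3,175 kg, $340,709.25):
Base rate for 65.19 is 23%.
Origin Casmark is the FTA partner but 65.19 is not on the preference list; base rate stands.
Duty = $340,709.25 × 23% = $78,363.13.
Line 3 (23.40, Ilesta, 1,528 units, $170,891.52):
Base rate for 23.40 is $2.12/unit.
23.40 has an FTA preferential rate, but origin Ilesta is not Casmark; base rate stands.
The additional-duty order on 23.40 targets Zorovia, not Ilesta; it does not apply.
Duty = 1,528 × $2.12 = $3,239.36.
Total = $36,111.78 + $78,363.13 + $3,239.36 = $117,714.27.

$117,714.27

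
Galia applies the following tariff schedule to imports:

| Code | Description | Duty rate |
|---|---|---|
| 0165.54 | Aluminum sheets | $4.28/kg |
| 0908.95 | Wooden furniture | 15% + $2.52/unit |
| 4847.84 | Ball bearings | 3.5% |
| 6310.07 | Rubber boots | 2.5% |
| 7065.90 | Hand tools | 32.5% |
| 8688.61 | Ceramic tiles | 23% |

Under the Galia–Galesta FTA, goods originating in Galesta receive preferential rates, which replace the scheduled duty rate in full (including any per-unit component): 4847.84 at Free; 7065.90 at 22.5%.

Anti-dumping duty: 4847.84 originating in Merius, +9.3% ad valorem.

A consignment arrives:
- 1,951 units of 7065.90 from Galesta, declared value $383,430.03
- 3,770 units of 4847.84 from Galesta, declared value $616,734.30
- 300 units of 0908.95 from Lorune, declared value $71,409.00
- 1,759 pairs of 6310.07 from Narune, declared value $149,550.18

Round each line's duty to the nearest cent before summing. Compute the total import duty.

Line 1 (7065.90, Galesta, 1,951 units, $383,430.03):
Base rate for 7065.90 is 32.5%.
Origin Galesta qualifies under the Galia–Galesta agreement and 7065.90 is covered: preferential rate 22.5% applies instead.
Duty = $383,430.03 × 22.5% = $86,271.76.
Line 2 (4847.84, Galesta, 3,770 units, $616,734.30):
Base rate for 4847.84 is 3.5%.
Origin Galesta qualifies under the Galia–Galesta agreement and 4847.84 is covered: preferential rate Free applies instead.
The additional-duty order on 4847.84 targets Merius, not Galesta; it does not apply.
Duty = $616,734.30 × 0% = $0.00.
Line 3 (0908.95, Lorune, 300 units, $71,409.00):
Base rate for 0908.95 is 15% + $2.52/unit.
Duty = $71,409.00 × 15% + 300 × $2.52 = $11,467.35.
Line 4 (6310.07, Narune, 1,759 pairs, $149,550.18):
Base rate for 6310.07 is 2.5%.
Duty = $149,550.18 × 2.5% = $3,738.75.
Total = $86,271.76 + $0.00 + $11,467.35 + $3,738.75 = $101,477.86.

$101,477.86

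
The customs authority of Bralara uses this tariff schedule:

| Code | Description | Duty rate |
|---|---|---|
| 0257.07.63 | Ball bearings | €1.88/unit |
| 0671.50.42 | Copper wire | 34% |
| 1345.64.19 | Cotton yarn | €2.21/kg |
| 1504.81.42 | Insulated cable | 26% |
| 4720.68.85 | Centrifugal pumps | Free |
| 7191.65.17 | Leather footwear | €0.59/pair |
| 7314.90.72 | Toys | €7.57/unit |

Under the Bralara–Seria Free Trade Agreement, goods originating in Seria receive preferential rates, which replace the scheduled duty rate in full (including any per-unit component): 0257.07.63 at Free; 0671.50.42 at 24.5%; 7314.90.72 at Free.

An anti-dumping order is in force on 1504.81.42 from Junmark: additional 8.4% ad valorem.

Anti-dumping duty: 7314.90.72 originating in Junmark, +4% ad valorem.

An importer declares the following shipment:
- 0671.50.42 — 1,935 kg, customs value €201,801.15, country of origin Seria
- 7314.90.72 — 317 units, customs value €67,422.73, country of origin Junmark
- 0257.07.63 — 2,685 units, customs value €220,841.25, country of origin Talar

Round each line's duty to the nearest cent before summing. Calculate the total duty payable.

Line 1 (0671.50.42, Seria, 1,935 kg, €201,801.15):
Base rate for 0671.50.42 is 34%.
Origin Seria qualifies under the Bralara–Seria agreement and 0671.50.42 is covered: preferential rate 24.5% applies instead.
Duty = €201,801.15 × 24.5% = €49,441.28.
Line 2 (7314.90.72, Junmark, 317 units, €67,422.73):
Base rate for 7314.90.72 is €7.57/unit.
7314.90.72 has an FTA preferential rate, but origin Junmark is not Seria; base rate stands.
Additional duty on 7314.90.72 from Junmark: +4% ad valorem. Applied ad valorem rate = 4%.
Duty = €67,422.73 × 4% + 317 × €7.57 = €5,096.60.
Line 3 (0257.07.63, Talar, 2,685 units, €220,841.25):
Base rate for 0257.07.63 is €1.88/unit.
0257.07.63 has an FTA preferential rate, but origin Talar is not Seria; base rate stands.
Duty = 2,685 × €1.88 = €5,047.80.
Total = €49,441.28 + €5,096.60 + €5,047.80 = €59,585.68.

€59,585.68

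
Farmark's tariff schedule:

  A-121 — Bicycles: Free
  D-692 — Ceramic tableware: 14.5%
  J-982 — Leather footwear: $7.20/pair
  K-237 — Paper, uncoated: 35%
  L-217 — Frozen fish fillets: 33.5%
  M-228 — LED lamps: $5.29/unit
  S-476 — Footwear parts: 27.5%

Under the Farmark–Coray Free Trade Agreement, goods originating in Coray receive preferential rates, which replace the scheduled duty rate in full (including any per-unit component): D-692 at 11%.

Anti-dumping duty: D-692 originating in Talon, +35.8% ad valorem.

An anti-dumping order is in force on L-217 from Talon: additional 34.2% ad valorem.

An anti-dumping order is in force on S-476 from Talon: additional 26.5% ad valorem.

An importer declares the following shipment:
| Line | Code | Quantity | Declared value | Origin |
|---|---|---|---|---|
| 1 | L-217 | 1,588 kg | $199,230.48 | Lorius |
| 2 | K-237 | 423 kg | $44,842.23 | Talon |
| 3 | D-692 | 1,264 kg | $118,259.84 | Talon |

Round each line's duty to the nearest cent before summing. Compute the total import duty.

Line 1 (L-217, Lorius, 1,588 kg, $199,230.48):
Base rate for L-217 is 33.5%.
The additional-duty order on L-217 targets Talon, not Lorius; it does not apply.
Duty = $199,230.48 × 33.5% = $66,742.21.
Line 2 (K-237, Talon, 423 kg, $44,842.23):
Base rate for K-237 is 35%.
Duty = $44,842.23 × 35% = $15,694.78.
Line 3 (D-692, Talon, 1,264 kg, $118,259.84):
Base rate for D-692 is 14.5%.
D-692 has an FTA preferential rate, but origin Talon is not Coray; base rate stands.
Additional duty on D-692 from Talon: +35.8%. Applied ad valorem rate: 14.5% + 35.8% = 50.3%.
Duty = $118,259.84 × 50.3% = $59,484.70.
Total = $66,742.21 + $15,694.78 + $59,484.70 = $141,921.69.

$141,921.69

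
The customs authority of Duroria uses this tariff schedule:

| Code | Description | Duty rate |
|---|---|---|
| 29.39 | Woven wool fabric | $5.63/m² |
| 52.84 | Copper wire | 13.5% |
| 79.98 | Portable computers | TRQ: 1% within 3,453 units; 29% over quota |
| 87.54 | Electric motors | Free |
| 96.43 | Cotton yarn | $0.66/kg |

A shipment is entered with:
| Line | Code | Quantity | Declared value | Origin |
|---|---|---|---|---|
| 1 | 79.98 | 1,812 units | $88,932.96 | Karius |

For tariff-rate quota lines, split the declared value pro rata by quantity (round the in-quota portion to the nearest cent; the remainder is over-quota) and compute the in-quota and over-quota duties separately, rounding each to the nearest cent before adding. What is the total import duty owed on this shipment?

Line 1 (79.98, Karius, 1,812 units, $88,932.96):
Code 79.98 is under a tariff-rate quota (threshold 3,453 units). Quantity 1,812 units is within the quota, so the in-quota rate 1% applies to the full value.
Duty = $88,932.96 × 1% = $889.33.

$889.33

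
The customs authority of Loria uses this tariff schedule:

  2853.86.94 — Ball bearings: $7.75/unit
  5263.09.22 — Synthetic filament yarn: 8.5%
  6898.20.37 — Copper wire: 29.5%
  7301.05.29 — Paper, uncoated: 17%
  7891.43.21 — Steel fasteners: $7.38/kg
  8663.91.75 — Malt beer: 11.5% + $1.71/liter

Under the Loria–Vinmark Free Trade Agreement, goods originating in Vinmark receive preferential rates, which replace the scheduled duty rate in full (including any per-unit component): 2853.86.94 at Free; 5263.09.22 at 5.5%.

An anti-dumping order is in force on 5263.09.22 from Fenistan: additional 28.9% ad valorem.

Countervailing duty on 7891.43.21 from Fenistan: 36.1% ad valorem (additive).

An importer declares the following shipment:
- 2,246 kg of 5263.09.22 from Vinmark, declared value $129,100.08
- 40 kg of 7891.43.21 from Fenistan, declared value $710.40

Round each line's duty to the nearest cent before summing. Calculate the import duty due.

$7,652.15

Line 1 (5263.09.22, Vinmark, 2,246 kg, $129,100.08):
Base rate for 5263.09.22 is 8.5%.
Origin Vinmark qualifies under the Loria–Vinmark agreement and 5263.09.22 is covered: preferential rate 5.5% applies instead.
The additional-duty order on 5263.09.22 targets Fenistan, not Vinmark; it does not apply.
Duty = $129,100.08 × 5.5% = $7,100.50.
Line 2 (7891.43.21, Fenistan, 40 kg, $710.40):
Base rate for 7891.43.21 is $7.38/kg.
Additional duty on 7891.43.21 from Fenistan: +36.1% ad valorem. Applied ad valorem rate = 36.1%.
Duty = $710.40 × 36.1% + 40 × $7.38 = $551.65.
Total = $7,100.50 + $551.65 = $7,652.15.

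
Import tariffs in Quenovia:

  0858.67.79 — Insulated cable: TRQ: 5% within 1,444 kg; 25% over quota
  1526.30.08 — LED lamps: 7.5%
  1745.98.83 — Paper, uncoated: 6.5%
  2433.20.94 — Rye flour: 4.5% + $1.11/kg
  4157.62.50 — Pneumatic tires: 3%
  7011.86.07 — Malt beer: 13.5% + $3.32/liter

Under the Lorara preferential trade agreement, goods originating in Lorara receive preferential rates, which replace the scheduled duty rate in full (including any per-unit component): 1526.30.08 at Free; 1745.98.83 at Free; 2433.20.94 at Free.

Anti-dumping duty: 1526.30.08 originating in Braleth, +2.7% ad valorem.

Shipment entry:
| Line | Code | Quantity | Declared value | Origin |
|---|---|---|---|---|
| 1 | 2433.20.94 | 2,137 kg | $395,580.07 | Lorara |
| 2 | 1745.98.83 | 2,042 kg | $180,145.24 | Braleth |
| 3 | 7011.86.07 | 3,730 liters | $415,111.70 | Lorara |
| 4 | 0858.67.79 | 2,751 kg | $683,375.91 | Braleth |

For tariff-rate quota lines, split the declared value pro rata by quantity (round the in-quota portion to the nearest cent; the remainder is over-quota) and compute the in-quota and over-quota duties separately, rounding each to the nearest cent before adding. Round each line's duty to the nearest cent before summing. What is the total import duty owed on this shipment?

$179,236.29

Line 1 (2433.20.94, Lorara, 2,137 kg, $395,580.07):
Base rate for 2433.20.94 is 4.5% + $1.11/kg.
Origin Lorara qualifies under the Quenovia–Lorara agreement and 2433.20.94 is covered: preferential rate Free applies instead.
Duty = $395,580.07 × 0% = $0.00.
Line 2 (1745.98.83, Braleth, 2,042 kg, $180,145.24):
Base rate for 1745.98.83 is 6.5%.
1745.98.83 has an FTA preferential rate, but origin Braleth is not Lorara; base rate stands.
Duty = $180,145.24 × 6.5% = $11,709.44.
Line 3 (7011.86.07, Lorara, 3,730 liters, $415,111.70):
Base rate for 7011.86.07 is 13.5% + $3.32/liter.
Origin Lorara is the FTA partner but 7011.86.07 is not on the preference list; base rate stands.
Duty = $415,111.70 × 13.5% + 3,730 × $3.32 = $68,423.68.
Line 4 (0858.67.79, Braleth, 2,751 kg, $683,375.91):
Code 0858.67.79 is under a tariff-rate quota (threshold 1,444 kg). In-quota: 1,444 kg at 5%; over-quota: 1,307 kg at 25%.
Pro-rata value split: in-quota = $683,375.91 × 1,444/2,751 = $358,704.04; over-quota = $683,375.91 − $358,704.04 = $324,671.87.
In-quota duty = $358,704.04 × 5% = $17,935.20. Over-quota duty = $324,671.87 × 25% = $81,167.97.
Line duty = $17,935.20 + $81,167.97 = $99,103.17.
Total = $0.00 + $11,709.44 + $68,423.68 + $99,103.17 = $179,236.29.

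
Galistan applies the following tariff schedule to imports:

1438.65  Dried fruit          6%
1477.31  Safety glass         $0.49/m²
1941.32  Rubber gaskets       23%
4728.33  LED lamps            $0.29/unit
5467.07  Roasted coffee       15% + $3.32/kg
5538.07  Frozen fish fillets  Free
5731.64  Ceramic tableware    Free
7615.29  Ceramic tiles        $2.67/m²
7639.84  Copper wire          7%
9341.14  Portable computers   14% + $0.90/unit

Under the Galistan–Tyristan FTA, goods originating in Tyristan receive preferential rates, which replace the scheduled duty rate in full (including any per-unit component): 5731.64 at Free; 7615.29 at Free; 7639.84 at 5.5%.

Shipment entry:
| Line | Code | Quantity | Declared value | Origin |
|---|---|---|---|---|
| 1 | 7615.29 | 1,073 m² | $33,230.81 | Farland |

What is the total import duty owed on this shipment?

$2,864.91

Line 1 (7615.29, Farland, 1,073 m², $33,230.81):
Base rate for 7615.29 is $2.67/m².
7615.29 has an FTA preferential rate, but origin Farland is not Tyristan; base rate stands.
Duty = 1,073 × $2.67 = $2,864.91.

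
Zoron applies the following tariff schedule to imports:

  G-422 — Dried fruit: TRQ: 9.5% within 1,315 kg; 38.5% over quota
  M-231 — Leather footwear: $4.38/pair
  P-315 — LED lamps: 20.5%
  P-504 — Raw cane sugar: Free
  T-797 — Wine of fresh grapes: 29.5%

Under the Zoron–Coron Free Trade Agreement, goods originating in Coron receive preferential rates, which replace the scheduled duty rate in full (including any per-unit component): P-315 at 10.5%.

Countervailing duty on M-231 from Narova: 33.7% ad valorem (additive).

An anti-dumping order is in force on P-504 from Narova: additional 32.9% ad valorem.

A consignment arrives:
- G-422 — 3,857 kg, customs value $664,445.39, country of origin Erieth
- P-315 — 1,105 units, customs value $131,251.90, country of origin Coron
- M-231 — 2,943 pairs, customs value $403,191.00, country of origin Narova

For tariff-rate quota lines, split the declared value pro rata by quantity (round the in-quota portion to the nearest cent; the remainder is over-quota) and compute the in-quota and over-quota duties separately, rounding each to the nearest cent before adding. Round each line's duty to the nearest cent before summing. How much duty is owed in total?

Line 1 (G-422, Erieth, 3,857 kg, $664,445.39):
Code G-422 is under a tariff-rate quota (threshold 1,315 kg). In-quota: 1,315 kg at 9.5%; over-quota: 2,542 kg at 38.5%.
Pro-rata value split: in-quota = $664,445.39 × 1,315/3,857 = $226,535.05; over-quota = $664,445.39 − $226,535.05 = $437,910.34.
In-quota duty = $226,535.05 × 9.5% = $21,520.83. Over-quota duty = $437,910.34 × 38.5% = $168,595.48.
Line duty = $21,520.83 + $168,595.48 = $190,116.31.
Line 2 (P-315, Coron, 1,105 units, $131,251.90):
Base rate for P-315 is 20.5%.
Origin Coron qualifies under the Zoron–Coron agreement and P-315 is covered: preferential rate 10.5% applies instead.
Duty = $131,251.90 × 10.5% = $13,781.45.
Line 3 (M-231, Narova, 2,943 pairs, $403,191.00):
Base rate for M-231 is $4.38/pair.
Additional duty on M-231 from Narova: +33.7% ad valorem. Applied ad valorem rate = 33.7%.
Duty = $403,191.00 × 33.7% + 2,943 × $4.38 = $148,765.71.
Total = $190,116.31 + $13,781.45 + $148,765.71 = $352,663.47.

$352,663.47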